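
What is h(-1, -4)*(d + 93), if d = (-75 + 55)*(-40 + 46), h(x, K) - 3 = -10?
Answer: 189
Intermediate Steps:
h(x, K) = -7 (h(x, K) = 3 - 10 = -7)
d = -120 (d = -20*6 = -120)
h(-1, -4)*(d + 93) = -7*(-120 + 93) = -7*(-27) = 189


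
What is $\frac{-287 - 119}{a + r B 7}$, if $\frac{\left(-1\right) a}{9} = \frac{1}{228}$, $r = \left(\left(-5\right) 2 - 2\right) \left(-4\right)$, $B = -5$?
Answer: $\frac{30856}{127683} \approx 0.24166$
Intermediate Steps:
$r = 48$ ($r = \left(-10 - 2\right) \left(-4\right) = \left(-12\right) \left(-4\right) = 48$)
$a = - \frac{3}{76}$ ($a = - \frac{9}{228} = \left(-9\right) \frac{1}{228} = - \frac{3}{76} \approx -0.039474$)
$\frac{-287 - 119}{a + r B 7} = \frac{-287 - 119}{- \frac{3}{76} + 48 \left(-5\right) 7} = - \frac{406}{- \frac{3}{76} - 1680} = - \frac{406}{- \frac{127683}{76}} = \left(-406\right) \left(- \frac{76}{127683}\right) = \frac{30856}{127683}$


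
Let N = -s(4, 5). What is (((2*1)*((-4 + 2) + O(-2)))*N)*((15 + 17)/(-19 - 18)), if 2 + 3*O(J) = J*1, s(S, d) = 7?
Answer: -4480/111 ≈ -40.360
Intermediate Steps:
O(J) = -⅔ + J/3 (O(J) = -⅔ + (J*1)/3 = -⅔ + J/3)
N = -7 (N = -1*7 = -7)
(((2*1)*((-4 + 2) + O(-2)))*N)*((15 + 17)/(-19 - 18)) = (((2*1)*((-4 + 2) + (-⅔ + (⅓)*(-2))))*(-7))*((15 + 17)/(-19 - 18)) = ((2*(-2 + (-⅔ - ⅔)))*(-7))*(32/(-37)) = ((2*(-2 - 4/3))*(-7))*(32*(-1/37)) = ((2*(-10/3))*(-7))*(-32/37) = -20/3*(-7)*(-32/37) = (140/3)*(-32/37) = -4480/111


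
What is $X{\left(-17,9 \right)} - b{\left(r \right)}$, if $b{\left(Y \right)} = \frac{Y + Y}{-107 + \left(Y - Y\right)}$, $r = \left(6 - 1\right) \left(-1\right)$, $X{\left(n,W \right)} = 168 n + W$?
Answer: $- \frac{304639}{107} \approx -2847.1$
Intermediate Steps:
$X{\left(n,W \right)} = W + 168 n$
$r = -5$ ($r = 5 \left(-1\right) = -5$)
$b{\left(Y \right)} = - \frac{2 Y}{107}$ ($b{\left(Y \right)} = \frac{2 Y}{-107 + 0} = \frac{2 Y}{-107} = 2 Y \left(- \frac{1}{107}\right) = - \frac{2 Y}{107}$)
$X{\left(-17,9 \right)} - b{\left(r \right)} = \left(9 + 168 \left(-17\right)\right) - \left(- \frac{2}{107}\right) \left(-5\right) = \left(9 - 2856\right) - \frac{10}{107} = -2847 - \frac{10}{107} = - \frac{304639}{107}$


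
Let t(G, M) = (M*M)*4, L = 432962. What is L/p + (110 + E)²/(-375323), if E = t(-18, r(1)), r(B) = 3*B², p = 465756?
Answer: 76286270915/87404469594 ≈ 0.87280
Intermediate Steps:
t(G, M) = 4*M² (t(G, M) = M²*4 = 4*M²)
E = 36 (E = 4*(3*1²)² = 4*(3*1)² = 4*3² = 4*9 = 36)
L/p + (110 + E)²/(-375323) = 432962/465756 + (110 + 36)²/(-375323) = 432962*(1/465756) + 146²*(-1/375323) = 216481/232878 + 21316*(-1/375323) = 216481/232878 - 21316/375323 = 76286270915/87404469594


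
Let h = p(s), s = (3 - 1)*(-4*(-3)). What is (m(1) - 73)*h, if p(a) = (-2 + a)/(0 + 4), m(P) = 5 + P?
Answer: -737/2 ≈ -368.50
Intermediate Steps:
s = 24 (s = 2*12 = 24)
p(a) = -1/2 + a/4 (p(a) = (-2 + a)/4 = (-2 + a)*(1/4) = -1/2 + a/4)
h = 11/2 (h = -1/2 + (1/4)*24 = -1/2 + 6 = 11/2 ≈ 5.5000)
(m(1) - 73)*h = ((5 + 1) - 73)*(11/2) = (6 - 73)*(11/2) = -67*11/2 = -737/2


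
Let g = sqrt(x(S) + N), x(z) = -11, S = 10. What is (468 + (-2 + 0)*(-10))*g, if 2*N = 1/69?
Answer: 244*I*sqrt(209346)/69 ≈ 1618.0*I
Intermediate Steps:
N = 1/138 (N = (1/2)/69 = (1/2)*(1/69) = 1/138 ≈ 0.0072464)
g = I*sqrt(209346)/138 (g = sqrt(-11 + 1/138) = sqrt(-1517/138) = I*sqrt(209346)/138 ≈ 3.3155*I)
(468 + (-2 + 0)*(-10))*g = (468 + (-2 + 0)*(-10))*(I*sqrt(209346)/138) = (468 - 2*(-10))*(I*sqrt(209346)/138) = (468 + 20)*(I*sqrt(209346)/138) = 488*(I*sqrt(209346)/138) = 244*I*sqrt(209346)/69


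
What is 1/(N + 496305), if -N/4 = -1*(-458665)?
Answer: -1/1338355 ≈ -7.4719e-7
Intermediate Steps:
N = -1834660 (N = -(-4)*(-458665) = -4*458665 = -1834660)
1/(N + 496305) = 1/(-1834660 + 496305) = 1/(-1338355) = -1/1338355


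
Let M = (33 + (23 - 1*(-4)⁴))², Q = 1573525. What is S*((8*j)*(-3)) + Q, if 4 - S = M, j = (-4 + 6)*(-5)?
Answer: -8025515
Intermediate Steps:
j = -10 (j = 2*(-5) = -10)
M = 40000 (M = (33 + (23 - 1*256))² = (33 + (23 - 256))² = (33 - 233)² = (-200)² = 40000)
S = -39996 (S = 4 - 1*40000 = 4 - 40000 = -39996)
S*((8*j)*(-3)) + Q = -39996*8*(-10)*(-3) + 1573525 = -(-3199680)*(-3) + 1573525 = -39996*240 + 1573525 = -9599040 + 1573525 = -8025515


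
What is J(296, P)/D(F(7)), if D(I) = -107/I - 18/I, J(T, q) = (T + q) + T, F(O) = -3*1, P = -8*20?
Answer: 1296/125 ≈ 10.368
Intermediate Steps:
P = -160
F(O) = -3
J(T, q) = q + 2*T
D(I) = -125/I
J(296, P)/D(F(7)) = (-160 + 2*296)/((-125/(-3))) = (-160 + 592)/((-125*(-1/3))) = 432/(125/3) = 432*(3/125) = 1296/125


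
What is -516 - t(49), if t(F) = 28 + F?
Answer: -593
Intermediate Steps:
-516 - t(49) = -516 - (28 + 49) = -516 - 1*77 = -516 - 77 = -593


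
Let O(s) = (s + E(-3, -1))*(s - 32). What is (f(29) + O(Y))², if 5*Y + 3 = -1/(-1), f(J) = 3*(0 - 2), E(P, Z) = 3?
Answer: 5089536/625 ≈ 8143.3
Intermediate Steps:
f(J) = -6 (f(J) = 3*(-2) = -6)
Y = -⅖ (Y = -⅗ + (-1/(-1))/5 = -⅗ + (-1*(-1))/5 = -⅗ + (⅕)*1 = -⅗ + ⅕ = -⅖ ≈ -0.40000)
O(s) = (-32 + s)*(3 + s) (O(s) = (s + 3)*(s - 32) = (3 + s)*(-32 + s) = (-32 + s)*(3 + s))
(f(29) + O(Y))² = (-6 + (-96 + (-⅖)² - 29*(-⅖)))² = (-6 + (-96 + 4/25 + 58/5))² = (-6 - 2106/25)² = (-2256/25)² = 5089536/625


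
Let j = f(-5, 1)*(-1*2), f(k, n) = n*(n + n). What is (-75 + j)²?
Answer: 6241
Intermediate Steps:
f(k, n) = 2*n² (f(k, n) = n*(2*n) = 2*n²)
j = -4 (j = (2*1²)*(-1*2) = (2*1)*(-2) = 2*(-2) = -4)
(-75 + j)² = (-75 - 4)² = (-79)² = 6241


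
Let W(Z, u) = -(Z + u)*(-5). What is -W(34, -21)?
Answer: -65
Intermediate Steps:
W(Z, u) = 5*Z + 5*u (W(Z, u) = -(-5*Z - 5*u) = 5*Z + 5*u)
-W(34, -21) = -(5*34 + 5*(-21)) = -(170 - 105) = -1*65 = -65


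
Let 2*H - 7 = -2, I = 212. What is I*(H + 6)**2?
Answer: 15317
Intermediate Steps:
H = 5/2 (H = 7/2 + (1/2)*(-2) = 7/2 - 1 = 5/2 ≈ 2.5000)
I*(H + 6)**2 = 212*(5/2 + 6)**2 = 212*(17/2)**2 = 212*(289/4) = 15317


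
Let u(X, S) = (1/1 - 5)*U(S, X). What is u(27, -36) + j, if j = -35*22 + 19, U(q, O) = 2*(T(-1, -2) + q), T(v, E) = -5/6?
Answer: -1369/3 ≈ -456.33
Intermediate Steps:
T(v, E) = -⅚ (T(v, E) = -5*⅙ = -⅚)
U(q, O) = -5/3 + 2*q (U(q, O) = 2*(-⅚ + q) = -5/3 + 2*q)
j = -751 (j = -770 + 19 = -751)
u(X, S) = 20/3 - 8*S (u(X, S) = (1/1 - 5)*(-5/3 + 2*S) = (1 - 5)*(-5/3 + 2*S) = -4*(-5/3 + 2*S) = 20/3 - 8*S)
u(27, -36) + j = (20/3 - 8*(-36)) - 751 = (20/3 + 288) - 751 = 884/3 - 751 = -1369/3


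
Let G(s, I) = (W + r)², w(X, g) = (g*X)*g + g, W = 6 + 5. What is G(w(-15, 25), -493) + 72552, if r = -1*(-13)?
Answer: 73128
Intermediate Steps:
W = 11
r = 13
w(X, g) = g + X*g² (w(X, g) = (X*g)*g + g = X*g² + g = g + X*g²)
G(s, I) = 576 (G(s, I) = (11 + 13)² = 24² = 576)
G(w(-15, 25), -493) + 72552 = 576 + 72552 = 73128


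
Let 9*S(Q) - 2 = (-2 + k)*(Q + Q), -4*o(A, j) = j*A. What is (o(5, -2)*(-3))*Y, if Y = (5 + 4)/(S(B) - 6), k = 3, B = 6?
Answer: 243/16 ≈ 15.188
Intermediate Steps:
o(A, j) = -A*j/4 (o(A, j) = -j*A/4 = -A*j/4)
S(Q) = 2/9 + 2*Q/9 (S(Q) = 2/9 + ((-2 + 3)*(Q + Q))/9 = 2/9 + (1*(2*Q))/9 = 2/9 + (2*Q)/9 = 2/9 + 2*Q/9)
Y = -81/40 (Y = (5 + 4)/((2/9 + (2/9)*6) - 6) = 9/((2/9 + 4/3) - 6) = 9/(14/9 - 6) = 9/(-40/9) = 9*(-9/40) = -81/40 ≈ -2.0250)
(o(5, -2)*(-3))*Y = (-¼*5*(-2)*(-3))*(-81/40) = ((5/2)*(-3))*(-81/40) = -15/2*(-81/40) = 243/16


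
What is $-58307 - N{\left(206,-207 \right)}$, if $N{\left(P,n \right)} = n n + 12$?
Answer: $-101168$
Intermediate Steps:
$N{\left(P,n \right)} = 12 + n^{2}$ ($N{\left(P,n \right)} = n^{2} + 12 = 12 + n^{2}$)
$-58307 - N{\left(206,-207 \right)} = -58307 - \left(12 + \left(-207\right)^{2}\right) = -58307 - \left(12 + 42849\right) = -58307 - 42861 = -101168$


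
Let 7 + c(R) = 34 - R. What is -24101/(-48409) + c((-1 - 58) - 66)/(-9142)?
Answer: 106486587/221277539 ≈ 0.48124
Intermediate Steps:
c(R) = 27 - R (c(R) = -7 + (34 - R) = 27 - R)
-24101/(-48409) + c((-1 - 58) - 66)/(-9142) = -24101/(-48409) + (27 - ((-1 - 58) - 66))/(-9142) = -24101*(-1/48409) + (27 - (-59 - 66))*(-1/9142) = 24101/48409 + (27 - 1*(-125))*(-1/9142) = 24101/48409 + (27 + 125)*(-1/9142) = 24101/48409 + 152*(-1/9142) = 24101/48409 - 76/4571 = 106486587/221277539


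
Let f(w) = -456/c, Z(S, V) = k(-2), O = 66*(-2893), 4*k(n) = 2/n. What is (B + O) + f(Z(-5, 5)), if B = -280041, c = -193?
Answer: -90898491/193 ≈ -4.7098e+5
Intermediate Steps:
k(n) = 1/(2*n) (k(n) = (2/n)/4 = 1/(2*n))
O = -190938
Z(S, V) = -¼ (Z(S, V) = (½)/(-2) = (½)*(-½) = -¼)
f(w) = 456/193 (f(w) = -456/(-193) = -456*(-1/193) = 456/193)
(B + O) + f(Z(-5, 5)) = (-280041 - 190938) + 456/193 = -470979 + 456/193 = -90898491/193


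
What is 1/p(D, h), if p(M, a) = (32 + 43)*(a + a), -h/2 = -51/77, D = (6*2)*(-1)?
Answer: 77/15300 ≈ 0.0050327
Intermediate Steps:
D = -12 (D = 12*(-1) = -12)
h = 102/77 (h = -(-102)/77 = -2*(-51/77) = 102/77 ≈ 1.3247)
p(M, a) = 150*a (p(M, a) = 75*(2*a) = 150*a)
1/p(D, h) = 1/(150*(102/77)) = 1/(15300/77) = 77/15300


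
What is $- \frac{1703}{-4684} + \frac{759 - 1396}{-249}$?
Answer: $\frac{3407755}{1166316} \approx 2.9218$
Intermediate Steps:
$- \frac{1703}{-4684} + \frac{759 - 1396}{-249} = \left(-1703\right) \left(- \frac{1}{4684}\right) - - \frac{637}{249} = \frac{1703}{4684} + \frac{637}{249} = \frac{3407755}{1166316}$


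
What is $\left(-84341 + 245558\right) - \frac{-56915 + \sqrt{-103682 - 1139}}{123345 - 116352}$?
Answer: $\frac{1127447396}{6993} - \frac{i \sqrt{104821}}{6993} \approx 1.6123 \cdot 10^{5} - 0.046298 i$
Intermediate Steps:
$\left(-84341 + 245558\right) - \frac{-56915 + \sqrt{-103682 - 1139}}{123345 - 116352} = 161217 - \frac{-56915 + \sqrt{-104821}}{6993} = 161217 - \left(-56915 + i \sqrt{104821}\right) \frac{1}{6993} = 161217 - \left(- \frac{56915}{6993} + \frac{i \sqrt{104821}}{6993}\right) = 161217 + \left(\frac{56915}{6993} - \frac{i \sqrt{104821}}{6993}\right) = \frac{1127447396}{6993} - \frac{i \sqrt{104821}}{6993}$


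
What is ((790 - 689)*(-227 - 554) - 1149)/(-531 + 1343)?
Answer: -40015/406 ≈ -98.559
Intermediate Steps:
((790 - 689)*(-227 - 554) - 1149)/(-531 + 1343) = (101*(-781) - 1149)/812 = (-78881 - 1149)/812 = (1/812)*(-80030) = -40015/406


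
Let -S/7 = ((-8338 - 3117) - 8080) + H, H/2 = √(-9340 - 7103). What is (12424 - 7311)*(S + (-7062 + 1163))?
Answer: 669015598 - 644238*I*√203 ≈ 6.6902e+8 - 9.179e+6*I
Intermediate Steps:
H = 18*I*√203 (H = 2*√(-9340 - 7103) = 2*√(-16443) = 2*(9*I*√203) = 18*I*√203 ≈ 256.46*I)
S = 136745 - 126*I*√203 (S = -7*(((-8338 - 3117) - 8080) + 18*I*√203) = -7*((-11455 - 8080) + 18*I*√203) = -7*(-19535 + 18*I*√203) = 136745 - 126*I*√203 ≈ 1.3675e+5 - 1795.2*I)
(12424 - 7311)*(S + (-7062 + 1163)) = (12424 - 7311)*((136745 - 126*I*√203) + (-7062 + 1163)) = 5113*((136745 - 126*I*√203) - 5899) = 5113*(130846 - 126*I*√203) = 669015598 - 644238*I*√203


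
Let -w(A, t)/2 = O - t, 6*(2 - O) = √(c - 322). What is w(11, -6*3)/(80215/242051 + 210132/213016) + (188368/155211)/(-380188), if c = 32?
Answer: -1086630830179280420668/35800630340601218883 + 12890183954*I*√290/50962304379 ≈ -30.352 + 4.3073*I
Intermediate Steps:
O = 2 - I*√290/6 (O = 2 - √(32 - 322)/6 = 2 - I*√290/6 ≈ 2.0 - 2.8382*I)
w(A, t) = -4 + 2*t + I*√290/3 (w(A, t) = -2*((2 - I*√290/6) - t) = -2*(2 - t - I*√290/6) = -4 + 2*t + I*√290/3)
w(11, -6*3)/(80215/242051 + 210132/213016) + (188368/155211)/(-380188) = (-4 + 2*(-6*3) + I*√290/3)/(80215/242051 + 210132/213016) + (188368/155211)/(-380188) = (-4 + 2*(-18) + I*√290/3)/(80215*(1/242051) + 210132*(1/213016)) + (188368*(1/155211))*(-1/380188) = (-4 - 36 + I*√290/3)/(80215/242051 + 52533/53254) + (188368/155211)*(-1/380188) = (-40 + I*√290/3)/(16987434793/12890183954) - 47092/14752339917 = (-40 + I*√290/3)*(12890183954/16987434793) - 47092/14752339917 = (-515607358160/16987434793 + 12890183954*I*√290/50962304379) - 47092/14752339917 = -1086630830179280420668/35800630340601218883 + 12890183954*I*√290/50962304379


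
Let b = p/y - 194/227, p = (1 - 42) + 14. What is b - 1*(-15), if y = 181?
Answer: 575062/41087 ≈ 13.996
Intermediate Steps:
p = -27 (p = -41 + 14 = -27)
b = -41243/41087 (b = -27/181 - 194/227 = -41243/41087 ≈ -1.0038)
b - 1*(-15) = -41243/41087 - 1*(-15) = -41243/41087 + 15 = 575062/41087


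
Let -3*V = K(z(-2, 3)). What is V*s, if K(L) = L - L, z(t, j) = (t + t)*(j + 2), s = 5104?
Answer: 0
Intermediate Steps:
z(t, j) = 2*t*(2 + j) (z(t, j) = (2*t)*(2 + j) = 2*t*(2 + j))
K(L) = 0
V = 0 (V = -⅓*0 = 0)
V*s = 0*5104 = 0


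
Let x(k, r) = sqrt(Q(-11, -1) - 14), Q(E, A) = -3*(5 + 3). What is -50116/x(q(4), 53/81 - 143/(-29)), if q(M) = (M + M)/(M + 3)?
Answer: 25058*I*sqrt(38)/19 ≈ 8129.9*I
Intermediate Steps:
Q(E, A) = -24 (Q(E, A) = -3*8 = -24)
q(M) = 2*M/(3 + M) (q(M) = (2*M)/(3 + M) = 2*M/(3 + M))
x(k, r) = I*sqrt(38) (x(k, r) = sqrt(-24 - 14) = sqrt(-38) = I*sqrt(38))
-50116/x(q(4), 53/81 - 143/(-29)) = -50116*(-I*sqrt(38)/38) = -(-25058)*I*sqrt(38)/19 = 25058*I*sqrt(38)/19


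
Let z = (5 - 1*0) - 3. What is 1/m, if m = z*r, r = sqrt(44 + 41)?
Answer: sqrt(85)/170 ≈ 0.054233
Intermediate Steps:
z = 2 (z = (5 + 0) - 3 = 5 - 3 = 2)
r = sqrt(85) ≈ 9.2195
m = 2*sqrt(85) ≈ 18.439
1/m = 1/(2*sqrt(85)) = sqrt(85)/170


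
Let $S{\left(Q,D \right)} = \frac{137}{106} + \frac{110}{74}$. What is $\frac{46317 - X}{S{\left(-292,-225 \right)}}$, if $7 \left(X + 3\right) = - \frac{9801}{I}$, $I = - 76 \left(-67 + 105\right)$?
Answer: $\frac{612090406853}{36722364} \approx 16668.0$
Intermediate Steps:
$S{\left(Q,D \right)} = \frac{10899}{3922}$ ($S{\left(Q,D \right)} = 137 \cdot \frac{1}{106} + 110 \cdot \frac{1}{74} = \frac{137}{106} + \frac{55}{37} = \frac{10899}{3922}$)
$I = -2888$ ($I = \left(-76\right) 38 = -2888$)
$X = - \frac{50847}{20216}$ ($X = -3 + \frac{\left(-9801\right) \frac{1}{-2888}}{7} = -3 + \frac{\left(-9801\right) \left(- \frac{1}{2888}\right)}{7} = -3 + \frac{1}{7} \cdot \frac{9801}{2888} = -3 + \frac{9801}{20216} = - \frac{50847}{20216} \approx -2.5152$)
$\frac{46317 - X}{S{\left(-292,-225 \right)}} = \frac{46317 - - \frac{50847}{20216}}{\frac{10899}{3922}} = \left(46317 + \frac{50847}{20216}\right) \frac{3922}{10899} = \frac{936395319}{20216} \cdot \frac{3922}{10899} = \frac{612090406853}{36722364}$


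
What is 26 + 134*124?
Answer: 16642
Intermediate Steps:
26 + 134*124 = 26 + 16616 = 16642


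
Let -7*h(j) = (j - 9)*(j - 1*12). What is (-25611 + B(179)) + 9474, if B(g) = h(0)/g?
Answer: -20219769/1253 ≈ -16137.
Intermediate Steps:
h(j) = -(-12 + j)*(-9 + j)/7 (h(j) = -(j - 9)*(j - 1*12)/7 = -(-9 + j)*(j - 12)/7 = -(-9 + j)*(-12 + j)/7 = -(-12 + j)*(-9 + j)/7)
B(g) = -108/(7*g) (B(g) = (-108/7 + 3*0 - ⅐*0²)/g = (-108/7 + 0 - ⅐*0)/g = (-108/7 + 0 + 0)/g = -108/(7*g))
(-25611 + B(179)) + 9474 = (-25611 - 108/7/179) + 9474 = (-25611 - 108/7*1/179) + 9474 = (-25611 - 108/1253) + 9474 = -32090691/1253 + 9474 = -20219769/1253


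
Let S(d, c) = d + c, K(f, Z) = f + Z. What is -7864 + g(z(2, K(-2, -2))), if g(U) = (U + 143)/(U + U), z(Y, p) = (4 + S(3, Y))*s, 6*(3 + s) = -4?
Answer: -23597/3 ≈ -7865.7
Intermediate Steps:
s = -11/3 (s = -3 + (⅙)*(-4) = -3 - ⅔ = -11/3 ≈ -3.6667)
K(f, Z) = Z + f
S(d, c) = c + d
z(Y, p) = -77/3 - 11*Y/3 (z(Y, p) = (4 + (Y + 3))*(-11/3) = (4 + (3 + Y))*(-11/3) = (7 + Y)*(-11/3) = -77/3 - 11*Y/3)
g(U) = (143 + U)/(2*U) (g(U) = (143 + U)/((2*U)) = (143 + U)*(1/(2*U)) = (143 + U)/(2*U))
-7864 + g(z(2, K(-2, -2))) = -7864 + (143 + (-77/3 - 11/3*2))/(2*(-77/3 - 11/3*2)) = -7864 + (143 + (-77/3 - 22/3))/(2*(-77/3 - 22/3)) = -7864 + (½)*(143 - 33)/(-33) = -7864 + (½)*(-1/33)*110 = -7864 - 5/3 = -23597/3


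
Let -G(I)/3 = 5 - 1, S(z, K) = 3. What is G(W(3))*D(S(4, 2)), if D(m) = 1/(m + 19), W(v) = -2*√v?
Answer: -6/11 ≈ -0.54545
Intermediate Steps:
G(I) = -12 (G(I) = -3*(5 - 1) = -3*4 = -12)
D(m) = 1/(19 + m)
G(W(3))*D(S(4, 2)) = -12/(19 + 3) = -12/22 = -12*1/22 = -6/11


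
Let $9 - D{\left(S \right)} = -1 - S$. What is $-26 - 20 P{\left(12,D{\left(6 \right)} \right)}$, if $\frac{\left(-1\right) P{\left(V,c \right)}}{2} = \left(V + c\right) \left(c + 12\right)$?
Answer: $31334$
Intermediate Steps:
$D{\left(S \right)} = 10 + S$ ($D{\left(S \right)} = 9 - \left(-1 - S\right) = 9 + \left(1 + S\right) = 10 + S$)
$P{\left(V,c \right)} = - 2 \left(12 + c\right) \left(V + c\right)$ ($P{\left(V,c \right)} = - 2 \left(V + c\right) \left(c + 12\right) = - 2 \left(V + c\right) \left(12 + c\right) = - 2 \left(12 + c\right) \left(V + c\right)$)
$-26 - 20 P{\left(12,D{\left(6 \right)} \right)} = -26 - 20 \left(\left(-24\right) 12 - 24 \left(10 + 6\right) - 2 \left(10 + 6\right)^{2} - 24 \left(10 + 6\right)\right) = -26 - 20 \left(-288 - 384 - 2 \cdot 16^{2} - 24 \cdot 16\right) = -26 - 20 \left(-288 - 384 - 512 - 384\right) = -26 - -31360 = -26 + 31360 = 31334$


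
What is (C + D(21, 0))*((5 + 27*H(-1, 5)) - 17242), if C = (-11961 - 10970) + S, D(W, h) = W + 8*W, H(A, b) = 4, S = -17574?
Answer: 690572764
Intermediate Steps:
D(W, h) = 9*W
C = -40505 (C = (-11961 - 10970) - 17574 = -22931 - 17574 = -40505)
(C + D(21, 0))*((5 + 27*H(-1, 5)) - 17242) = (-40505 + 9*21)*((5 + 27*4) - 17242) = (-40505 + 189)*((5 + 108) - 17242) = -40316*(113 - 17242) = -40316*(-17129) = 690572764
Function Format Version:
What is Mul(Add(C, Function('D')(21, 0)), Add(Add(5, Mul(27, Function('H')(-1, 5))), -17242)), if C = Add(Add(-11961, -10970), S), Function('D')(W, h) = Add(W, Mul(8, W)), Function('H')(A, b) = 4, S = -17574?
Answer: 690572764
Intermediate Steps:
Function('D')(W, h) = Mul(9, W)
C = -40505 (C = Add(Add(-11961, -10970), -17574) = Add(-22931, -17574) = -40505)
Mul(Add(C, Function('D')(21, 0)), Add(Add(5, Mul(27, Function('H')(-1, 5))), -17242)) = Mul(Add(-40505, Mul(9, 21)), Add(Add(5, Mul(27, 4)), -17242)) = Mul(Add(-40505, 189), Add(Add(5, 108), -17242)) = Mul(-40316, Add(113, -17242)) = Mul(-40316, -17129) = 690572764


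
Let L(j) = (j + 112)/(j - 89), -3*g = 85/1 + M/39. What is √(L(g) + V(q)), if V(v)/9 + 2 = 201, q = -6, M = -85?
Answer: √333226714177/13643 ≈ 42.312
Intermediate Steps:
V(v) = 1791 (V(v) = -18 + 9*201 = -18 + 1809 = 1791)
g = -3230/117 (g = -(85/1 - 85/39)/3 = -(85*1 - 85*1/39)/3 = -(85 - 85/39)/3 = -⅓*3230/39 = -3230/117 ≈ -27.607)
L(j) = (112 + j)/(-89 + j)
√(L(g) + V(q)) = √((112 - 3230/117)/(-89 - 3230/117) + 1791) = √((9874/117)/(-13643/117) + 1791) = √(-117/13643*9874/117 + 1791) = √(-9874/13643 + 1791) = √(24424739/13643) = √333226714177/13643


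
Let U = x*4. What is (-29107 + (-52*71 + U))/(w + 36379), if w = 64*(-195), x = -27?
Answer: -32907/23899 ≈ -1.3769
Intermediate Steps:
U = -108 (U = -27*4 = -108)
w = -12480
(-29107 + (-52*71 + U))/(w + 36379) = (-29107 + (-52*71 - 108))/(-12480 + 36379) = (-29107 + (-3692 - 108))/23899 = (-29107 - 3800)*(1/23899) = -32907*1/23899 = -32907/23899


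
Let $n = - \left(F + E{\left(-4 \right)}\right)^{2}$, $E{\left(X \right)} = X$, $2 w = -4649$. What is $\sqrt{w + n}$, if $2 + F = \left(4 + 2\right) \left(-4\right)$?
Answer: $\frac{i \sqrt{12898}}{2} \approx 56.785 i$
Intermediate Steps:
$w = - \frac{4649}{2}$ ($w = \frac{1}{2} \left(-4649\right) = - \frac{4649}{2} \approx -2324.5$)
$F = -26$ ($F = -2 + \left(4 + 2\right) \left(-4\right) = -2 + 6 \left(-4\right) = -2 - 24 = -26$)
$n = -900$ ($n = - \left(-26 - 4\right)^{2} = - \left(-30\right)^{2} = \left(-1\right) 900 = -900$)
$\sqrt{w + n} = \sqrt{- \frac{4649}{2} - 900} = \sqrt{- \frac{6449}{2}} = \frac{i \sqrt{12898}}{2}$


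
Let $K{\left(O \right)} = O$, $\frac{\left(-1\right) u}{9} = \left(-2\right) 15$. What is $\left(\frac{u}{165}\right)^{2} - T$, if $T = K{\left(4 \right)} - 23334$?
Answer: $\frac{2823254}{121} \approx 23333.0$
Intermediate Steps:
$u = 270$ ($u = - 9 \left(\left(-2\right) 15\right) = \left(-9\right) \left(-30\right) = 270$)
$T = -23330$ ($T = 4 - 23334 = -23330$)
$\left(\frac{u}{165}\right)^{2} - T = \left(\frac{270}{165}\right)^{2} - -23330 = \left(270 \cdot \frac{1}{165}\right)^{2} + 23330 = \left(\frac{18}{11}\right)^{2} + 23330 = \frac{324}{121} + 23330 = \frac{2823254}{121}$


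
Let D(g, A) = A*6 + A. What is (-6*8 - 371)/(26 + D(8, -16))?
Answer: 419/86 ≈ 4.8721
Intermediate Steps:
D(g, A) = 7*A (D(g, A) = 6*A + A = 7*A)
(-6*8 - 371)/(26 + D(8, -16)) = (-6*8 - 371)/(26 + 7*(-16)) = (-48 - 371)/(26 - 112) = -419/(-86) = -419*(-1/86) = 419/86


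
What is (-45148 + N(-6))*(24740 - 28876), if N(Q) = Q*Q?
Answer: 186583232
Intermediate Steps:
N(Q) = Q**2
(-45148 + N(-6))*(24740 - 28876) = (-45148 + (-6)**2)*(24740 - 28876) = (-45148 + 36)*(-4136) = -45112*(-4136) = 186583232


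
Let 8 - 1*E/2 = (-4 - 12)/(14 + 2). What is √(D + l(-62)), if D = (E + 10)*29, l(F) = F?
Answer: 5*√30 ≈ 27.386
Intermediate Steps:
E = 18 (E = 16 - 2*(-4 - 12)/(14 + 2) = 16 - (-32)/16 = 16 - 2*(-1) = 16 + 2 = 18)
D = 812 (D = (18 + 10)*29 = 28*29 = 812)
√(D + l(-62)) = √(812 - 62) = √750 = 5*√30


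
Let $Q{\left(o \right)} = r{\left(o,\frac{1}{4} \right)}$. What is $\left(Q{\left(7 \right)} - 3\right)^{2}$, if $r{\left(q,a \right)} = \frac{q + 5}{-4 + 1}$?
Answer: $49$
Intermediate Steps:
$r{\left(q,a \right)} = - \frac{5}{3} - \frac{q}{3}$ ($r{\left(q,a \right)} = \frac{5 + q}{-3} = \left(5 + q\right) \left(- \frac{1}{3}\right) = - \frac{5}{3} - \frac{q}{3}$)
$Q{\left(o \right)} = - \frac{5}{3} - \frac{o}{3}$
$\left(Q{\left(7 \right)} - 3\right)^{2} = \left(\left(- \frac{5}{3} - \frac{7}{3}\right) - 3\right)^{2} = \left(-4 - 3\right)^{2} = \left(-7\right)^{2} = 49$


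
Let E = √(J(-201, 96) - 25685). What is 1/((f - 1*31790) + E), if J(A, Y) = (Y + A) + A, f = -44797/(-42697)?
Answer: -57952332090601/1842291216984895608 - 1823033809*I*√25991/1842291216984895608 ≈ -3.1457e-5 - 1.5953e-7*I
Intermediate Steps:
f = 44797/42697 (f = -44797*(-1/42697) = 44797/42697 ≈ 1.0492)
J(A, Y) = Y + 2*A (J(A, Y) = (A + Y) + A = Y + 2*A)
E = I*√25991 (E = √((96 + 2*(-201)) - 25685) = √((96 - 402) - 25685) = √(-306 - 25685) = √(-25991) = I*√25991 ≈ 161.22*I)
1/((f - 1*31790) + E) = 1/((44797/42697 - 1*31790) + I*√25991) = 1/((44797/42697 - 31790) + I*√25991) = 1/(-1357292833/42697 + I*√25991)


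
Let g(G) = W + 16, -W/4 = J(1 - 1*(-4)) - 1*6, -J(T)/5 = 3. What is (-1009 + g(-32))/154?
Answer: -909/154 ≈ -5.9026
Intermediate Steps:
J(T) = -15 (J(T) = -5*3 = -15)
W = 84 (W = -4*(-15 - 1*6) = -4*(-15 - 6) = -4*(-21) = 84)
g(G) = 100 (g(G) = 84 + 16 = 100)
(-1009 + g(-32))/154 = (-1009 + 100)/154 = -909*1/154 = -909/154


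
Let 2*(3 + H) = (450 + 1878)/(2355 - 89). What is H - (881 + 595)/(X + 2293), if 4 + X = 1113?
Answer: -625319/214137 ≈ -2.9202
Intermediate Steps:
X = 1109 (X = -4 + 1113 = 1109)
H = -2817/1133 (H = -3 + ((450 + 1878)/(2355 - 89))/2 = -3 + (2328/2266)/2 = -3 + (2328*(1/2266))/2 = -3 + (1/2)*(1164/1133) = -3 + 582/1133 = -2817/1133 ≈ -2.4863)
H - (881 + 595)/(X + 2293) = -2817/1133 - (881 + 595)/(1109 + 2293) = -2817/1133 - 1476/3402 = -2817/1133 - 1*82/189 = -2817/1133 - 82/189 = -625319/214137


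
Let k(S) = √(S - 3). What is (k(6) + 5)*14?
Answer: 70 + 14*√3 ≈ 94.249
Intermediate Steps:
k(S) = √(-3 + S)
(k(6) + 5)*14 = (√(-3 + 6) + 5)*14 = (√3 + 5)*14 = (5 + √3)*14 = 70 + 14*√3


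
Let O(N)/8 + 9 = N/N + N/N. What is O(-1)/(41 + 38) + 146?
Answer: 11478/79 ≈ 145.29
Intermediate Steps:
O(N) = -56 (O(N) = -72 + 8*(N/N + N/N) = -72 + 8*(1 + 1) = -72 + 8*2 = -72 + 16 = -56)
O(-1)/(41 + 38) + 146 = -56/(41 + 38) + 146 = -56/79 + 146 = 11478/79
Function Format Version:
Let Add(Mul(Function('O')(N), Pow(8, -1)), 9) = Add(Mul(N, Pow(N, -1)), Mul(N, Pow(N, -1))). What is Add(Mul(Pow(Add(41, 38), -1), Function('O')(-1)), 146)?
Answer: Rational(11478, 79) ≈ 145.29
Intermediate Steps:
Function('O')(N) = -56 (Function('O')(N) = Add(-72, Mul(8, Add(Mul(N, Pow(N, -1)), Mul(N, Pow(N, -1))))) = Add(-72, Mul(8, Add(1, 1))) = Add(-72, Mul(8, 2)) = Add(-72, 16) = -56)
Add(Mul(Pow(Add(41, 38), -1), Function('O')(-1)), 146) = Add(Mul(Pow(Add(41, 38), -1), -56), 146) = Add(Mul(Pow(79, -1), -56), 146) = Add(Mul(Rational(1, 79), -56), 146) = Add(Rational(-56, 79), 146) = Rational(11478, 79)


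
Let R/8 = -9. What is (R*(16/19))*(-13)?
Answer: 14976/19 ≈ 788.21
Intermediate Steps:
R = -72 (R = 8*(-9) = -72)
(R*(16/19))*(-13) = -1152/19*(-13) = 14976/19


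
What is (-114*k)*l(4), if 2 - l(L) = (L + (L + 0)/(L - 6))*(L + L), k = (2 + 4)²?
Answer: 57456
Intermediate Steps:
k = 36 (k = 6² = 36)
l(L) = 2 - 2*L*(L + L/(-6 + L)) (l(L) = 2 - (L + (L + 0)/(L - 6))*(L + L) = 2 - (L + L/(-6 + L))*2*L = 2 - 2*L*(L + L/(-6 + L)))
(-114*k)*l(4) = (-114*36)*(2*(-6 + 4 - 1*4³ + 5*4²)/(-6 + 4)) = -8208*(-6 + 4 - 1*64 + 5*16)/(-2) = -8208*(-1)*(-6 + 4 - 64 + 80)/2 = -8208*(-1)*14/2 = -4104*(-14) = 57456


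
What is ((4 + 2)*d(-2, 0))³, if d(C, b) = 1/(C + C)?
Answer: -27/8 ≈ -3.3750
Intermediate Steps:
d(C, b) = 1/(2*C)
((4 + 2)*d(-2, 0))³ = ((4 + 2)*((½)/(-2)))³ = (6*((½)*(-½)))³ = (6*(-¼))³ = (-3/2)³ = -27/8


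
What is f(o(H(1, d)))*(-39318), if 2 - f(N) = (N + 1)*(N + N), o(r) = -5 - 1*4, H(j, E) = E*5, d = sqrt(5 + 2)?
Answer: 5583156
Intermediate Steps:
d = sqrt(7) ≈ 2.6458
H(j, E) = 5*E
o(r) = -9 (o(r) = -5 - 4 = -9)
f(N) = 2 - 2*N*(1 + N) (f(N) = 2 - (N + 1)*(N + N) = 2 - (1 + N)*2*N = 2 - 2*N*(1 + N))
f(o(H(1, d)))*(-39318) = (2 - 2*(-9) - 2*(-9)**2)*(-39318) = (2 + 18 - 2*81)*(-39318) = (2 + 18 - 162)*(-39318) = -142*(-39318) = 5583156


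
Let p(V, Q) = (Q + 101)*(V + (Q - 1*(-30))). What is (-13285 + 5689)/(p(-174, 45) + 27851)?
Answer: -7596/13397 ≈ -0.56699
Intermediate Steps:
p(V, Q) = (101 + Q)*(30 + Q + V) (p(V, Q) = (101 + Q)*(V + (Q + 30)) = (101 + Q)*(V + (30 + Q)) = (101 + Q)*(30 + Q + V))
(-13285 + 5689)/(p(-174, 45) + 27851) = (-13285 + 5689)/((3030 + 45**2 + 101*(-174) + 131*45 + 45*(-174)) + 27851) = -7596/((3030 + 2025 - 17574 + 5895 - 7830) + 27851) = -7596/(-14454 + 27851) = -7596/13397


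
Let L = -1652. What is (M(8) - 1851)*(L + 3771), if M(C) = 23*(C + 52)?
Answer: -998049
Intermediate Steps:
M(C) = 1196 + 23*C (M(C) = 23*(52 + C) = 1196 + 23*C)
(M(8) - 1851)*(L + 3771) = ((1196 + 23*8) - 1851)*(-1652 + 3771) = ((1196 + 184) - 1851)*2119 = (1380 - 1851)*2119 = -471*2119 = -998049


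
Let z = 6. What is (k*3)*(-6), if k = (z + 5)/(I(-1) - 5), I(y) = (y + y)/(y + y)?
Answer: 99/2 ≈ 49.500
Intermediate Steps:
I(y) = 1 (I(y) = (2*y)/((2*y)) = (2*y)*(1/(2*y)) = 1)
k = -11/4 (k = (6 + 5)/(1 - 5) = 11/(-4) = 11*(-¼) = -11/4 ≈ -2.7500)
(k*3)*(-6) = -11/4*3*(-6) = -33/4*(-6) = 99/2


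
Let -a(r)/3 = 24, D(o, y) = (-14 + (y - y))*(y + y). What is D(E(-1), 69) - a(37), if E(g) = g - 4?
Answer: -1860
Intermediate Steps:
E(g) = -4 + g
D(o, y) = -28*y (D(o, y) = (-14 + 0)*(2*y) = -28*y)
a(r) = -72 (a(r) = -3*24 = -72)
D(E(-1), 69) - a(37) = -28*69 - 1*(-72) = -1932 + 72 = -1860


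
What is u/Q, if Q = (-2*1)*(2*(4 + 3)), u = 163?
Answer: -163/28 ≈ -5.8214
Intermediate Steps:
Q = -28 (Q = -4*7 = -2*14 = -28)
u/Q = 163/(-28) = 163*(-1/28) = -163/28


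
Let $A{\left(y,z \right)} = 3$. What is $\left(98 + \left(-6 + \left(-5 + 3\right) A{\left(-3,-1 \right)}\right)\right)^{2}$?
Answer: $7396$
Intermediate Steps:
$\left(98 + \left(-6 + \left(-5 + 3\right) A{\left(-3,-1 \right)}\right)\right)^{2} = \left(98 - \left(6 - \left(-5 + 3\right) 3\right)\right)^{2} = \left(98 - 12\right)^{2} = 86^{2} = 7396$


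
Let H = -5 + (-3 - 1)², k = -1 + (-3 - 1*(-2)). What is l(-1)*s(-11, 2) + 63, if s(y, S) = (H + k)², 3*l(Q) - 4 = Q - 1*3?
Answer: 63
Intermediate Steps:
l(Q) = ⅓ + Q/3 (l(Q) = 4/3 + (Q - 1*3)/3 = 4/3 + (Q - 3)/3 = 4/3 + (-3 + Q)/3 = 4/3 + (-1 + Q/3) = ⅓ + Q/3)
k = -2 (k = -1 + (-3 + 2) = -1 - 1 = -2)
H = 11 (H = -5 + (-4)² = -5 + 16 = 11)
s(y, S) = 81 (s(y, S) = (11 - 2)² = 9² = 81)
l(-1)*s(-11, 2) + 63 = (⅓ + (⅓)*(-1))*81 + 63 = (⅓ - ⅓)*81 + 63 = 0*81 + 63 = 0 + 63 = 63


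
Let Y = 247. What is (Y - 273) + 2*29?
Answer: 32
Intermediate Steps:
(Y - 273) + 2*29 = (247 - 273) + 2*29 = -26 + 58 = 32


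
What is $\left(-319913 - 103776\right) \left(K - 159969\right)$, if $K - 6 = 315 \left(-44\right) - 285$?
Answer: $73767644412$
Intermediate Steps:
$K = -14139$ ($K = 6 + \left(315 \left(-44\right) - 285\right) = 6 - 14145 = -14139$)
$\left(-319913 - 103776\right) \left(K - 159969\right) = \left(-319913 - 103776\right) \left(-14139 - 159969\right) = \left(-423689\right) \left(-174108\right) = 73767644412$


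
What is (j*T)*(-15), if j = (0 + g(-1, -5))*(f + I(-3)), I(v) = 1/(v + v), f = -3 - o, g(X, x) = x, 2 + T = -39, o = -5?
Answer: -11275/2 ≈ -5637.5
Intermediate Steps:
T = -41 (T = -2 - 39 = -41)
f = 2 (f = -3 - 1*(-5) = -3 + 5 = 2)
I(v) = 1/(2*v)
j = -55/6 (j = (0 - 5)*(2 + (1/2)/(-3)) = -5*(2 + (1/2)*(-1/3)) = -5*(2 - 1/6) = -5*11/6 = -55/6 ≈ -9.1667)
(j*T)*(-15) = -55/6*(-41)*(-15) = (2255/6)*(-15) = -11275/2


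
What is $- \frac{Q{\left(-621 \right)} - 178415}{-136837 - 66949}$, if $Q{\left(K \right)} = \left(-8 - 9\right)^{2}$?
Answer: $- \frac{89063}{101893} \approx -0.87408$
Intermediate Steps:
$Q{\left(K \right)} = 289$ ($Q{\left(K \right)} = \left(-17\right)^{2} = 289$)
$- \frac{Q{\left(-621 \right)} - 178415}{-136837 - 66949} = - \frac{289 - 178415}{-136837 - 66949} = - \frac{-178126}{-203786} = - \frac{\left(-178126\right) \left(-1\right)}{203786} = \left(-1\right) \frac{89063}{101893} = - \frac{89063}{101893}$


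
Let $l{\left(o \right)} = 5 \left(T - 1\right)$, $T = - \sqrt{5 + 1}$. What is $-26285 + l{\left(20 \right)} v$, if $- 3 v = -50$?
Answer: $- \frac{79105}{3} - \frac{250 \sqrt{6}}{3} \approx -26572.0$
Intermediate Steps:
$v = \frac{50}{3}$ ($v = \left(- \frac{1}{3}\right) \left(-50\right) = \frac{50}{3} \approx 16.667$)
$T = - \sqrt{6} \approx -2.4495$
$l{\left(o \right)} = -5 - 5 \sqrt{6}$ ($l{\left(o \right)} = 5 \left(- \sqrt{6} - 1\right) = 5 \left(-1 - \sqrt{6}\right) = -5 - 5 \sqrt{6}$)
$-26285 + l{\left(20 \right)} v = -26285 + \left(-5 - 5 \sqrt{6}\right) \frac{50}{3} = -26285 - \left(\frac{250}{3} + \frac{250 \sqrt{6}}{3}\right) = - \frac{79105}{3} - \frac{250 \sqrt{6}}{3}$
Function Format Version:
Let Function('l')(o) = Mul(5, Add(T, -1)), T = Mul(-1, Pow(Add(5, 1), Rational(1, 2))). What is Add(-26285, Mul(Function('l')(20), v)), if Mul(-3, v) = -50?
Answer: Add(Rational(-79105, 3), Mul(Rational(-250, 3), Pow(6, Rational(1, 2)))) ≈ -26572.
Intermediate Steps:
v = Rational(50, 3) (v = Mul(Rational(-1, 3), -50) = Rational(50, 3) ≈ 16.667)
T = Mul(-1, Pow(6, Rational(1, 2))) ≈ -2.4495
Function('l')(o) = Add(-5, Mul(-5, Pow(6, Rational(1, 2)))) (Function('l')(o) = Mul(5, Add(Mul(-1, Pow(6, Rational(1, 2))), -1)) = Mul(5, Add(-1, Mul(-1, Pow(6, Rational(1, 2))))) = Add(-5, Mul(-5, Pow(6, Rational(1, 2)))))
Add(-26285, Mul(Function('l')(20), v)) = Add(-26285, Mul(Add(-5, Mul(-5, Pow(6, Rational(1, 2)))), Rational(50, 3))) = Add(-26285, Add(Rational(-250, 3), Mul(Rational(-250, 3), Pow(6, Rational(1, 2))))) = Add(Rational(-79105, 3), Mul(Rational(-250, 3), Pow(6, Rational(1, 2))))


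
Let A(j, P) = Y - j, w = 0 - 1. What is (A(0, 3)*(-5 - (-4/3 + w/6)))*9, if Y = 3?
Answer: -189/2 ≈ -94.500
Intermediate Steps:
w = -1
A(j, P) = 3 - j
(A(0, 3)*(-5 - (-4/3 + w/6)))*9 = ((3 - 1*0)*(-5 - (-4/3 - 1/6)))*9 = ((3 + 0)*(-5 - (-4*1/3 - 1*1/6)))*9 = (3*(-5 - (-4/3 - 1/6)))*9 = (3*(-5 - 1*(-3/2)))*9 = (3*(-5 + 3/2))*9 = (3*(-7/2))*9 = -21/2*9 = -189/2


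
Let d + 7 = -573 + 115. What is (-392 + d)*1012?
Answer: -867284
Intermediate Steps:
d = -465 (d = -7 + (-573 + 115) = -7 - 458 = -465)
(-392 + d)*1012 = (-392 - 465)*1012 = -857*1012 = -867284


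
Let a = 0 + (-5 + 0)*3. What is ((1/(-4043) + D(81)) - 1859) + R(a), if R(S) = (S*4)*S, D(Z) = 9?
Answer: -3840851/4043 ≈ -950.00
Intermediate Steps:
a = -15 (a = 0 - 5*3 = 0 - 15 = -15)
R(S) = 4*S² (R(S) = (4*S)*S = 4*S²)
((1/(-4043) + D(81)) - 1859) + R(a) = ((1/(-4043) + 9) - 1859) + 4*(-15)² = ((-1/4043 + 9) - 1859) + 4*225 = (36386/4043 - 1859) + 900 = -7479551/4043 + 900 = -3840851/4043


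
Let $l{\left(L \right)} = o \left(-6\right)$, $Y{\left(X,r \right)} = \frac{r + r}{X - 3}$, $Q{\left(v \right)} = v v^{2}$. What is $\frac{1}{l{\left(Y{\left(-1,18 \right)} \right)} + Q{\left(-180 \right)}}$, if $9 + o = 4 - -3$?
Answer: $- \frac{1}{5831988} \approx -1.7147 \cdot 10^{-7}$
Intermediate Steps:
$Q{\left(v \right)} = v^{3}$
$o = -2$ ($o = -9 + \left(4 - -3\right) = -9 + \left(4 + 3\right) = -9 + 7 = -2$)
$Y{\left(X,r \right)} = \frac{2 r}{-3 + X}$
$l{\left(L \right)} = 12$ ($l{\left(L \right)} = \left(-2\right) \left(-6\right) = 12$)
$\frac{1}{l{\left(Y{\left(-1,18 \right)} \right)} + Q{\left(-180 \right)}} = \frac{1}{12 + \left(-180\right)^{3}} = \frac{1}{12 - 5832000} = \frac{1}{-5831988} = - \frac{1}{5831988}$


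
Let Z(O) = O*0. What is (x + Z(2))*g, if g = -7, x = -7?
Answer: 49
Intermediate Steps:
Z(O) = 0
(x + Z(2))*g = (-7 + 0)*(-7) = -7*(-7) = 49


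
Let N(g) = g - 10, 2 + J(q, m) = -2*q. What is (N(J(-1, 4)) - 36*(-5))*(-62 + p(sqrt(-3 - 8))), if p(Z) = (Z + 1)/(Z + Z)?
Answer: -10455 - 85*I*sqrt(11)/11 ≈ -10455.0 - 25.628*I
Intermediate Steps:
J(q, m) = -2 - 2*q
p(Z) = (1 + Z)/(2*Z) (p(Z) = (1 + Z)/((2*Z)) = (1 + Z)*(1/(2*Z)) = (1 + Z)/(2*Z))
N(g) = -10 + g
(N(J(-1, 4)) - 36*(-5))*(-62 + p(sqrt(-3 - 8))) = ((-10 + (-2 - 2*(-1))) - 36*(-5))*(-62 + (1 + sqrt(-3 - 8))/(2*(sqrt(-3 - 8)))) = ((-10 + (-2 + 2)) + 180)*(-62 + (1 + sqrt(-11))/(2*(sqrt(-11)))) = ((-10 + 0) + 180)*(-62 + (1 + I*sqrt(11))/(2*((I*sqrt(11))))) = (-10 + 180)*(-62 + (-I*sqrt(11)/11)*(1 + I*sqrt(11))/2) = 170*(-62 - I*sqrt(11)*(1 + I*sqrt(11))/22) = -10540 - 85*I*sqrt(11)*(1 + I*sqrt(11))/11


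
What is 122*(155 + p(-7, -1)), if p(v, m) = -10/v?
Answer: 133590/7 ≈ 19084.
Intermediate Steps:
122*(155 + p(-7, -1)) = 122*(155 - 10/(-7)) = 122*(155 - 10*(-⅐)) = 122*(155 + 10/7) = 122*(1095/7) = 133590/7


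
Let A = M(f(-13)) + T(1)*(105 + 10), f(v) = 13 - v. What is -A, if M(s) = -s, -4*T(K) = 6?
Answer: 397/2 ≈ 198.50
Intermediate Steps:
T(K) = -3/2 (T(K) = -1/4*6 = -3/2)
A = -397/2 (A = -(13 - 1*(-13)) - 3*(105 + 10)/2 = -(13 + 13) - 3/2*115 = -1*26 - 345/2 = -26 - 345/2 = -397/2 ≈ -198.50)
-A = -1*(-397/2) = 397/2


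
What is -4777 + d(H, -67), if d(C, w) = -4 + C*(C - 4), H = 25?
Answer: -4256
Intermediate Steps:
d(C, w) = -4 + C*(-4 + C)
-4777 + d(H, -67) = -4777 + (-4 + 25**2 - 4*25) = -4777 + (-4 + 625 - 100) = -4777 + 521 = -4256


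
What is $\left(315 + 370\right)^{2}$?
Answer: $469225$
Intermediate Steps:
$\left(315 + 370\right)^{2} = 685^{2} = 469225$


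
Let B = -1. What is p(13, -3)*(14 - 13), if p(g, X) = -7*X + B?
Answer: 20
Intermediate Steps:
p(g, X) = -1 - 7*X (p(g, X) = -7*X - 1 = -1 - 7*X)
p(13, -3)*(14 - 13) = (-1 - 7*(-3))*(14 - 13) = (-1 + 21)*1 = 20*1 = 20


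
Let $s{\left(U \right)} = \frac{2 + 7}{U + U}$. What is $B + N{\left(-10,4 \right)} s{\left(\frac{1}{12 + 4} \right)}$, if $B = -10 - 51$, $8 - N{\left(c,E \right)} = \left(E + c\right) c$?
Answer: $-3805$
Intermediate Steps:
$N{\left(c,E \right)} = 8 - c \left(E + c\right)$ ($N{\left(c,E \right)} = 8 - \left(E + c\right) c = 8 - c \left(E + c\right)$)
$s{\left(U \right)} = \frac{9}{2 U}$
$B = -61$ ($B = -10 - 51 = -61$)
$B + N{\left(-10,4 \right)} s{\left(\frac{1}{12 + 4} \right)} = -61 + \left(8 - \left(-10\right)^{2} - 4 \left(-10\right)\right) \frac{9}{2 \frac{1}{12 + 4}} = -61 + \left(8 - 100 + 40\right) \frac{9}{2 \cdot \frac{1}{16}} = -61 + \left(8 - 100 + 40\right) \frac{9 \frac{1}{\frac{1}{16}}}{2} = -61 - 52 \cdot \frac{9}{2} \cdot 16 = -61 - 3744 = -3805$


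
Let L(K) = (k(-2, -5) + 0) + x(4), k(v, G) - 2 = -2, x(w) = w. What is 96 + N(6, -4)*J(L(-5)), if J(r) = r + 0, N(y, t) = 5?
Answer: 116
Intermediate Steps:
k(v, G) = 0 (k(v, G) = 2 - 2 = 0)
L(K) = 4 (L(K) = (0 + 0) + 4 = 0 + 4 = 4)
J(r) = r
96 + N(6, -4)*J(L(-5)) = 96 + 5*4 = 96 + 20 = 116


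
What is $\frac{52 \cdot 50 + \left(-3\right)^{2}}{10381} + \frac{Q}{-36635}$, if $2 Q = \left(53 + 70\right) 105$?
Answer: $\frac{11418163}{152123174} \approx 0.075059$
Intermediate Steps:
$Q = \frac{12915}{2}$ ($Q = \frac{\left(53 + 70\right) 105}{2} = \frac{123 \cdot 105}{2} = \frac{1}{2} \cdot 12915 = \frac{12915}{2} \approx 6457.5$)
$\frac{52 \cdot 50 + \left(-3\right)^{2}}{10381} + \frac{Q}{-36635} = \frac{52 \cdot 50 + \left(-3\right)^{2}}{10381} + \frac{12915}{2 \left(-36635\right)} = \left(2600 + 9\right) \frac{1}{10381} + \frac{12915}{2} \left(- \frac{1}{36635}\right) = 2609 \cdot \frac{1}{10381} - \frac{2583}{14654} = \frac{2609}{10381} - \frac{2583}{14654} = \frac{11418163}{152123174}$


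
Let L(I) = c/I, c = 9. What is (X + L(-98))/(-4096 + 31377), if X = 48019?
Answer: 4705853/2673538 ≈ 1.7602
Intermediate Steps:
L(I) = 9/I
(X + L(-98))/(-4096 + 31377) = (48019 + 9/(-98))/(-4096 + 31377) = (48019 + 9*(-1/98))/27281 = (48019 - 9/98)*(1/27281) = (4705853/98)*(1/27281) = 4705853/2673538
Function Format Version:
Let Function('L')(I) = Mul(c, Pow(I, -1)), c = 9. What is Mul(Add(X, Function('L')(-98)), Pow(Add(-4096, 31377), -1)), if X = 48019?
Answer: Rational(4705853, 2673538) ≈ 1.7602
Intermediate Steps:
Function('L')(I) = Mul(9, Pow(I, -1))
Mul(Add(X, Function('L')(-98)), Pow(Add(-4096, 31377), -1)) = Mul(Add(48019, Mul(9, Pow(-98, -1))), Pow(Add(-4096, 31377), -1)) = Mul(Add(48019, Mul(9, Rational(-1, 98))), Pow(27281, -1)) = Mul(Add(48019, Rational(-9, 98)), Rational(1, 27281)) = Mul(Rational(4705853, 98), Rational(1, 27281)) = Rational(4705853, 2673538)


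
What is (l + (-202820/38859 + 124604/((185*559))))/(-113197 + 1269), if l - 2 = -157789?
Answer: 634099520731159/449794250869080 ≈ 1.4098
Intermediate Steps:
l = -157787 (l = 2 - 157789 = -157787)
(l + (-202820/38859 + 124604/((185*559))))/(-113197 + 1269) = (-157787 + (-202820/38859 + 124604/((185*559))))/(-113197 + 1269) = (-157787 + (-202820*1/38859 + 124604/103415))/(-111928) = (-157787 + (-202820/38859 + 124604*(1/103415)))*(-1/111928) = (-157787 + (-202820/38859 + 124604/103415))*(-1/111928) = (-157787 - 16132643464/4018603485)*(-1/111928) = -634099520731159/4018603485*(-1/111928) = 634099520731159/449794250869080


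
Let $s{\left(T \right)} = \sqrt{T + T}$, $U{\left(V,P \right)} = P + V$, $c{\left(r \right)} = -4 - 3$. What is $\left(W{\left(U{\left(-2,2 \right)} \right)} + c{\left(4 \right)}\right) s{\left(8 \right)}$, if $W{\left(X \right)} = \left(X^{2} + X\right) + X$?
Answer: $-28$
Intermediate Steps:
$c{\left(r \right)} = -7$
$s{\left(T \right)} = \sqrt{2} \sqrt{T}$ ($s{\left(T \right)} = \sqrt{2 T} = \sqrt{2} \sqrt{T}$)
$W{\left(X \right)} = X^{2} + 2 X$ ($W{\left(X \right)} = \left(X + X^{2}\right) + X = X^{2} + 2 X$)
$\left(W{\left(U{\left(-2,2 \right)} \right)} + c{\left(4 \right)}\right) s{\left(8 \right)} = \left(\left(2 - 2\right) \left(2 + \left(2 - 2\right)\right) - 7\right) \sqrt{2} \sqrt{8} = \left(0 \left(2 + 0\right) - 7\right) \sqrt{2} \cdot 2 \sqrt{2} = \left(0 \cdot 2 - 7\right) 4 = \left(0 - 7\right) 4 = \left(-7\right) 4 = -28$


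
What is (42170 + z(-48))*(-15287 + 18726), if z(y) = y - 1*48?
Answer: 144692486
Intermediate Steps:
z(y) = -48 + y (z(y) = y - 48 = -48 + y)
(42170 + z(-48))*(-15287 + 18726) = (42170 + (-48 - 48))*(-15287 + 18726) = (42170 - 96)*3439 = 42074*3439 = 144692486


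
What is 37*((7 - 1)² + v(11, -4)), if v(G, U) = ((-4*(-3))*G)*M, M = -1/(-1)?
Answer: 6216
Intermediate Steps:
M = 1 (M = -1*(-1) = 1)
v(G, U) = 12*G (v(G, U) = ((-4*(-3))*G)*1 = (12*G)*1 = 12*G)
37*((7 - 1)² + v(11, -4)) = 37*((7 - 1)² + 12*11) = 37*(6² + 132) = 37*(36 + 132) = 37*168 = 6216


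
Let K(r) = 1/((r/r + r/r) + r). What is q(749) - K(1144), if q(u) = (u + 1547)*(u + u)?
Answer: 3941561567/1146 ≈ 3.4394e+6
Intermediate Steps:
q(u) = 2*u*(1547 + u) (q(u) = (1547 + u)*(2*u) = 2*u*(1547 + u))
K(r) = 1/(2 + r) (K(r) = 1/((1 + 1) + r) = 1/(2 + r))
q(749) - K(1144) = 2*749*(1547 + 749) - 1/(2 + 1144) = 2*749*2296 - 1/1146 = 3439408 - 1*1/1146 = 3439408 - 1/1146 = 3941561567/1146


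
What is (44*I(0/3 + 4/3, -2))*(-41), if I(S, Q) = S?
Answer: -7216/3 ≈ -2405.3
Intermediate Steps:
(44*I(0/3 + 4/3, -2))*(-41) = (44*(0/3 + 4/3))*(-41) = (44*(0*(⅓) + 4*(⅓)))*(-41) = (44*(0 + 4/3))*(-41) = (44*(4/3))*(-41) = (176/3)*(-41) = -7216/3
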